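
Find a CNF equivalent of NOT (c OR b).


Step 1: Apply De Morgan: ¬(c ∨ b) = ¬c ∧ ¬b.

(NOT c) AND (NOT b)


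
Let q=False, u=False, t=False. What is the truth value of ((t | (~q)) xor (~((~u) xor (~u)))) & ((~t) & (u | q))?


Substitute q=False, u=False, t=False:
… (earlier sub-steps elided)
t | (~q) = False | True = True
~u = True
~u = True
(~u) xor (~u) = True xor True = False
~((~u) xor (~u)) = True
(t | (~q)) xor (~((~u) xor (~u))) = True xor True = False
~t = True
u | q = False | False = False
(~t) & (u | q) = True & False = False
((t | (~q)) xor (~((~u) xor (~u)))) & ((~t) & (u | q)) = False & False = False

False


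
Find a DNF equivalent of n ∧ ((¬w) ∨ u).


Step 1: Distribute ∧ over ∨: n ∧ ((¬w) ∨ u) = (n ∧ (¬w)) ∨ (n ∧ u).

(n ∧ (¬w)) ∨ (n ∧ u)


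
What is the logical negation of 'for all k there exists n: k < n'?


Negation flips each quantifier (∀↔∃) and negates the inner predicate.
¬(for all k there exists n: φ) = there exists k for all n: ¬φ.

there exists k for all n: NOT(k < n)


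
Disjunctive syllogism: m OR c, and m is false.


Disjunctive syllogism: from (P ∨ Q) and ¬P, infer Q.
One disjunct, 'm', is ruled out; the other must hold.

c


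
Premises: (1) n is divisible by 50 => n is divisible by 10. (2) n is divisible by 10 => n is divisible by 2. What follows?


Hypothetical syllogism: from (P → Q) and (Q → R), infer (P → R).
Chain the two implications through the shared middle term 'n is divisible by 10'.

n is divisible by 50 => n is divisible by 2


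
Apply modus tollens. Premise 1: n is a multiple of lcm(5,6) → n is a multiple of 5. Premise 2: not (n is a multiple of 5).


Modus tollens: from (P → Q) and ¬Q, infer ¬P.
Q = 'n is a multiple of 5' is denied; since P → Q, P must also fail.

Not (n is a multiple of lcm(5,6)).


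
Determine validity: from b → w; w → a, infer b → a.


This matches the form of hypothetical syllogism: the conclusion follows in every model of the premises.

Valid.


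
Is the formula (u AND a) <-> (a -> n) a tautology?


Build the truth table over {a, n, u}:
a | n | u | φ
-------------
F | F | F | F
T | F | F | T
F | T | F | F
T | T | F | F
F | F | T | F
T | F | T | F
F | T | T | F
T | T | T | T
Counterexample at row 1: with a=F, n=F, u=F, the formula is F.

No, it is not a tautology.


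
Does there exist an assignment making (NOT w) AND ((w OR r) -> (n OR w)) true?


Search for a satisfying assignment over {n, r, w}.
Try n=F, r=F, w=F: the formula evaluates to T.
A satisfying assignment exists.

Satisfiable.


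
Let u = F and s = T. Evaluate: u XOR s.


Exclusive or is true when exactly one operand is true.
Substitute: u=F, s=T.
F XOR T evaluates to T.

T


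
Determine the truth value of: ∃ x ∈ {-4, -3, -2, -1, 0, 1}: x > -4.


Evaluate the predicate on each element: -4:F, -3:T, -2:T, -1:T, 0:T, 1:T.
Witness x = -3 satisfies the predicate.

T


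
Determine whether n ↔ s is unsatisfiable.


Truth table over {n, s}:
n | s | φ
---------
F | F | T
T | F | F
F | T | F
T | T | T
Satisfying assignment at row 1: n=F, s=F gives T.

No, it is not a contradiction.


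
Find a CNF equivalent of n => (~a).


Step 1: Rewrite n → (¬a) as ¬n ∨ (¬a).

(~n) | (~a)


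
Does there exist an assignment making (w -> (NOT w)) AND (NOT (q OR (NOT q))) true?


Check all 4 assignments over {q, w}:
q | w | φ
---------
F | F | F
T | F | F
F | T | F
T | T | F
No assignment makes the formula true.

Unsatisfiable.


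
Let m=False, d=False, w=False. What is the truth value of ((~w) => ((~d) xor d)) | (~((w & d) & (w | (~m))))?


Substitute m=False, d=False, w=False:
~w = True
~d = True
(~d) xor d = True xor False = True
(~w) => ((~d) xor d) = True => True = True
w & d = False & False = False
~m = True
w | (~m) = False | True = True
(w & d) & (w | (~m)) = False & True = False
~((w & d) & (w | (~m))) = True
((~w) => ((~d) xor d)) | (~((w & d) & (w | (~m)))) = True | True = True

True


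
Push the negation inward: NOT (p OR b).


De Morgan: the negation of a disjunction is the conjunction of the negations.
Distribute NOT across OR, flipping it to AND, and negate each literal.

(NOT p) AND (NOT b)


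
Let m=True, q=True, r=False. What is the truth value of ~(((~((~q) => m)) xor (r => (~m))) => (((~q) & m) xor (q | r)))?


Substitute m=True, q=True, r=False:
… (earlier sub-steps elided)
~((~q) => m) = False
~m = False
r => (~m) = False => False = True
(~((~q) => m)) xor (r => (~m)) = False xor True = True
~q = False
(~q) & m = False & True = False
q | r = True | False = True
((~q) & m) xor (q | r) = False xor True = True
((~((~q) => m)) xor (r => (~m))) => (((~q) & m) xor (q | r)) = True => True = True
~(((~((~q) => m)) xor (r => (~m))) => (((~q) & m) xor (q | r))) = False

False


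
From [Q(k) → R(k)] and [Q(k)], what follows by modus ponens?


Modus ponens: from (P → Q) and P, infer Q.
P = 'Q(k)' is asserted, and P → Q holds, so Q follows.

R(k).


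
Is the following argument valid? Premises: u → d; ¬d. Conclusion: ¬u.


This matches the form of modus tollens: the conclusion follows in every model of the premises.

Valid.


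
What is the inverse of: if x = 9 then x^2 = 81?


The inverse of (P → Q) is (¬P → ¬Q). It is equivalent to the converse, not to the original.
Here P = 'x = 9' and Q = 'x^2 = 81'.

If not (x = 9), then not (x^2 = 81).


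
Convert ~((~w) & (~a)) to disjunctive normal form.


Step 1: Apply De Morgan: ¬((¬w) ∧ (¬a)) = ¬(¬w) ∨ ¬(¬a).
Step 2: Eliminate any double negations (¬¬X = X).

w | a


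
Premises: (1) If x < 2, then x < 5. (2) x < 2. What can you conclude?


Modus ponens: from (P → Q) and P, infer Q.
P = 'x < 2' is asserted, and P → Q holds, so Q follows.

x < 5.


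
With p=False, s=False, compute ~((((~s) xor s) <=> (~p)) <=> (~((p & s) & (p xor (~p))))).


Substitute p=False, s=False:
… (earlier sub-steps elided)
(~s) xor s = True xor False = True
~p = True
((~s) xor s) <=> (~p) = True <=> True = True
p & s = False & False = False
~p = True
p xor (~p) = False xor True = True
(p & s) & (p xor (~p)) = False & True = False
~((p & s) & (p xor (~p))) = True
(((~s) xor s) <=> (~p)) <=> (~((p & s) & (p xor (~p)))) = True <=> True = True
~((((~s) xor s) <=> (~p)) <=> (~((p & s) & (p xor (~p))))) = False

False


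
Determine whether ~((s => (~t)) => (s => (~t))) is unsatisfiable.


Truth table over {s, t}:
s | t | φ
---------
False | False | False
True | False | False
False | True | False
True | True | False
Every row is false.

Yes, it is a contradiction.


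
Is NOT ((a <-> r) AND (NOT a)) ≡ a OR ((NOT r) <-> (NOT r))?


Compare truth tables:
a | r | φ | ψ
-------------
F | F | F | T
T | F | T | T
F | T | T | T
T | T | T | T
They differ at row 1 (a=F, r=F): φ=F but ψ=T.

No, they are not logically equivalent.


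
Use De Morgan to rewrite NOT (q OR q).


De Morgan: the negation of a disjunction is the conjunction of the negations.
Distribute NOT across OR, flipping it to AND, and negate each literal.

(NOT q) AND (NOT q)


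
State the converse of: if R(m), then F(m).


The converse of (P → Q) is (Q → P). It is not in general equivalent to the original.
Here P = 'R(m)' and Q = 'F(m)'.

If F(m), then R(m).


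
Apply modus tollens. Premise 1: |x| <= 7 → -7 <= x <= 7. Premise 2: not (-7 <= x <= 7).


Modus tollens: from (P → Q) and ¬Q, infer ¬P.
Q = '-7 <= x <= 7' is denied; since P → Q, P must also fail.

Not (|x| <= 7).


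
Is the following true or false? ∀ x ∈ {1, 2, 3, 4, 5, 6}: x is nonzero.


Evaluate the predicate on each element: 1:T, 2:T, 3:T, 4:T, 5:T, 6:T.
Every element satisfies the predicate.

T


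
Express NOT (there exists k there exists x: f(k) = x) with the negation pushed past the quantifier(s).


Negation flips each quantifier (∀↔∃) and negates the inner predicate.
¬(there exists k there exists x: φ) = for all k for all x: ¬φ.

for all k for all x: NOT(f(k) = x)


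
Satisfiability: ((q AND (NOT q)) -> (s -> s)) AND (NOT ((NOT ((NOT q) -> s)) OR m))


Search for a satisfying assignment over {m, q, s}.
Try m=F, q=T, s=F: the formula evaluates to T.
A satisfying assignment exists.

Satisfiable.


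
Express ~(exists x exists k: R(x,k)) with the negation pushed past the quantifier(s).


Negation flips each quantifier (∀↔∃) and negates the inner predicate.
¬(exists x exists k: φ) = forall x forall k: ¬φ.

forall x forall k: ~(R(x,k))


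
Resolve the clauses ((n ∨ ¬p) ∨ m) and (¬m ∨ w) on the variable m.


The clauses contain complementary literals m and ¬m.
Resolution eliminates this pair and disjoins the remaining literals (merging duplicates).

((¬p ∨ n) ∨ w)


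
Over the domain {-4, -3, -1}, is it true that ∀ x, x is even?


Evaluate the predicate on each element: -4:T, -3:F, -1:F.
Counterexample x = -3 fails the predicate.

F


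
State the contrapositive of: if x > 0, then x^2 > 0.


The contrapositive of (P → Q) is (¬Q → ¬P); it is logically equivalent to the original.
Here P = 'x > 0' and Q = 'x^2 > 0'.

If not (x^2 > 0), then not (x > 0).


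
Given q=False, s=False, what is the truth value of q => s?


Implication is false only when antecedent is true and consequent is false.
Substitute: q=False, s=False.
False => False evaluates to True.

True


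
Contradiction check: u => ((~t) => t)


Truth table over {t, u}:
t | u | φ
---------
False | False | True
True | False | True
False | True | False
True | True | True
Satisfying assignment at row 1: t=False, u=False gives True.

No, it is not a contradiction.


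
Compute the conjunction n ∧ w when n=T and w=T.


Conjunction is true only when both operands are true.
Substitute: n=T, w=T.
T ∧ T evaluates to T.

T


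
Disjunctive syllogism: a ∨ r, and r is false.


Disjunctive syllogism: from (P ∨ Q) and ¬P, infer Q.
One disjunct, 'r', is ruled out; the other must hold.

a


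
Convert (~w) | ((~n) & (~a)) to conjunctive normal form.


Step 1: Distribute ∨ over ∧: (¬w) ∨ ((¬n) ∧ (¬a)) = ((¬w) ∨ (¬n)) ∧ ((¬w) ∨ (¬a)).

((~w) | (~n)) & ((~w) | (~a))


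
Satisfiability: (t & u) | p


Search for a satisfying assignment over {p, t, u}.
Try p=True, t=False, u=False: the formula evaluates to True.
A satisfying assignment exists.

Satisfiable.


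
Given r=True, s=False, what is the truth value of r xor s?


Exclusive or is true when exactly one operand is true.
Substitute: r=True, s=False.
True xor False evaluates to True.

True


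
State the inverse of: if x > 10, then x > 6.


The inverse of (P → Q) is (¬P → ¬Q). It is equivalent to the converse, not to the original.
Here P = 'x > 10' and Q = 'x > 6'.

If not (x > 10), then not (x > 6).


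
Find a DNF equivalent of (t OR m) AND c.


Step 1: Distribute ∧ over ∨: (t ∨ m) ∧ c = (t ∧ c) ∨ (m ∧ c).

(t AND c) OR (m AND c)


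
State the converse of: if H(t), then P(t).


The converse of (P → Q) is (Q → P). It is not in general equivalent to the original.
Here P = 'H(t)' and Q = 'P(t)'.

If P(t), then H(t).


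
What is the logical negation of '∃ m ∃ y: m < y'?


Negation flips each quantifier (∀↔∃) and negates the inner predicate.
¬(∃ m ∃ y: φ) = ∀ m ∀ y: ¬φ.

∀ m ∀ y: ¬(m < y)


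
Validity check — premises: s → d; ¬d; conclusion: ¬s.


This matches the form of modus tollens: the conclusion follows in every model of the premises.

Valid.


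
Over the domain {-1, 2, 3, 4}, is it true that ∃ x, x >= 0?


Evaluate the predicate on each element: -1:F, 2:T, 3:T, 4:T.
Witness x = 2 satisfies the predicate.

T


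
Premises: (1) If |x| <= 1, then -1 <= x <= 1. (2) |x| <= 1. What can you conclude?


Modus ponens: from (P → Q) and P, infer Q.
P = '|x| <= 1' is asserted, and P → Q holds, so Q follows.

-1 <= x <= 1.


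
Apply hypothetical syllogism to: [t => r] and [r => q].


Hypothetical syllogism: from (P → Q) and (Q → R), infer (P → R).
Chain the two implications through the shared middle term 'r'.

t => q


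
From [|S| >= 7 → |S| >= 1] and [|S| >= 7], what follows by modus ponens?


Modus ponens: from (P → Q) and P, infer Q.
P = '|S| >= 7' is asserted, and P → Q holds, so Q follows.

|S| >= 1.


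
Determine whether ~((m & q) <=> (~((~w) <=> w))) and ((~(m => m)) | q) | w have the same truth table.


Compare truth tables:
m | q | w | φ | ψ
-----------------
False | False | False | True | False
True | False | False | True | False
False | True | False | True | True
True | True | False | False | True
False | False | True | True | True
True | False | True | True | True
False | True | True | True | True
True | True | True | False | True
They differ at row 1 (m=False, q=False, w=False): φ=True but ψ=False.

No, they are not logically equivalent.


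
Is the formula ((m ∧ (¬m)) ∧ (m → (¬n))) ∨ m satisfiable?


Search for a satisfying assignment over {m, n}.
Try m=T, n=F: the formula evaluates to T.
A satisfying assignment exists.

Satisfiable.


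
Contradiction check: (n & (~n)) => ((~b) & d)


Truth table over {b, d, n}:
b | d | n | φ
-------------
False | False | False | True
True | False | False | True
False | True | False | True
True | True | False | True
False | False | True | True
True | False | True | True
False | True | True | True
True | True | True | True
Satisfying assignment at row 1: b=False, d=False, n=False gives True.

No, it is not a contradiction.


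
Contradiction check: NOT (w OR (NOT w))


Truth table over {w}:
w | φ
-----
F | F
T | F
Every row is false.

Yes, it is a contradiction.


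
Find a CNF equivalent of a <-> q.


Step 1: Rewrite a ↔ q as (a → q) ∧ (q → a).
Step 2: Rewrite each implication as a disjunction.

((NOT a) OR q) AND ((NOT q) OR a)


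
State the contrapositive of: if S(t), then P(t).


The contrapositive of (P → Q) is (¬Q → ¬P); it is logically equivalent to the original.
Here P = 'S(t)' and Q = 'P(t)'.

If not (P(t)), then not (S(t)).


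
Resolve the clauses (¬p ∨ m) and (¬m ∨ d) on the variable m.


The clauses contain complementary literals m and ¬m.
Resolution eliminates this pair and disjoins the remaining literals (merging duplicates).

(¬p ∨ d)


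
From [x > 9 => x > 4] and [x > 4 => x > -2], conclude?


Hypothetical syllogism: from (P → Q) and (Q → R), infer (P → R).
Chain the two implications through the shared middle term 'x > 4'.

x > 9 => x > -2


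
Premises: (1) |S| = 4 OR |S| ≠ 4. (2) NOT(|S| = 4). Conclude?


Disjunctive syllogism: from (P ∨ Q) and ¬P, infer Q.
One disjunct, '|S| = 4', is ruled out; the other must hold.

|S| ≠ 4


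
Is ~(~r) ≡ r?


Compare truth tables:
r | φ | ψ
---------
False | False | False
True | True | True
The columns φ and ψ agree on every row.

Yes, they are logically equivalent.


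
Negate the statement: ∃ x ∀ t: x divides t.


Negation flips each quantifier (∀↔∃) and negates the inner predicate.
¬(∃ x ∀ t: φ) = ∀ x ∃ t: ¬φ.

∀ x ∃ t: ¬(x divides t)


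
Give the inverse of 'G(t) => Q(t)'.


The inverse of (P → Q) is (¬P → ¬Q). It is equivalent to the converse, not to the original.
Here P = 'G(t)' and Q = 'Q(t)'.

If not (G(t)), then not (Q(t)).


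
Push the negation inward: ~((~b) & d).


De Morgan: the negation of a conjunction is the disjunction of the negations.
Distribute ~ across &, flipping it to |, and negate each literal.

b | (~d)


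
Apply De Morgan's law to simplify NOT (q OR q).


De Morgan: the negation of a disjunction is the conjunction of the negations.
Distribute NOT across OR, flipping it to AND, and negate each literal.

(NOT q) AND (NOT q)


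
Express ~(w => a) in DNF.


Step 1: Rewrite implication then negate: ¬(¬w ∨ a) = w ∧ ¬a.

w & (~a)


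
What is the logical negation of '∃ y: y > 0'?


¬(∀ x: φ) = ∃ x: ¬φ, and ¬(∃ x: φ) = ∀ x: ¬φ.
Apply to the existential statement.

∀ y: ¬(y > 0)


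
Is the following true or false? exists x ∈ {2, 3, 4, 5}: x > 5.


Evaluate the predicate on each element: 2:False, 3:False, 4:False, 5:False.
No element satisfies the predicate.

False


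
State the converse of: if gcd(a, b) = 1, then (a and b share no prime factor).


The converse of (P → Q) is (Q → P). It is not in general equivalent to the original.
Here P = 'gcd(a, b) = 1' and Q = '(a and b share no prime factor)'.

If (a and b share no prime factor), then gcd(a, b) = 1.


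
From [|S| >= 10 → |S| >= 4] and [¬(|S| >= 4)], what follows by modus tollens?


Modus tollens: from (P → Q) and ¬Q, infer ¬P.
Q = '|S| >= 4' is denied; since P → Q, P must also fail.

Not (|S| >= 10).


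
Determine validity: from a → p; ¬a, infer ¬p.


This is denying the antecedent (fallacy). There exist truth assignments where the premises are all true but the conclusion is false.

Invalid.


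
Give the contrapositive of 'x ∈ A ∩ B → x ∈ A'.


The contrapositive of (P → Q) is (¬Q → ¬P); it is logically equivalent to the original.
Here P = 'x ∈ A ∩ B' and Q = 'x ∈ A'.

If not (x ∈ A), then not (x ∈ A ∩ B).


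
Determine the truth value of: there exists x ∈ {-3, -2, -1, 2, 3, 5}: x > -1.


Evaluate the predicate on each element: -3:F, -2:F, -1:F, 2:T, 3:T, 5:T.
Witness x = 2 satisfies the predicate.

T


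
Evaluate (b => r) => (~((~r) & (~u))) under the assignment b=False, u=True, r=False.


Substitute b=False, u=True, r=False:
b => r = False => False = True
~r = True
~u = False
(~r) & (~u) = True & False = False
~((~r) & (~u)) = True
(b => r) => (~((~r) & (~u))) = True => True = True

True


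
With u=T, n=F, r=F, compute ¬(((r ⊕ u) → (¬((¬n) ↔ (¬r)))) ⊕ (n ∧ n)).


Substitute u=T, n=F, r=F:
r ⊕ u = F ⊕ T = T
¬n = T
¬r = T
(¬n) ↔ (¬r) = T ↔ T = T
¬((¬n) ↔ (¬r)) = F
(r ⊕ u) → (¬((¬n) ↔ (¬r))) = T → F = F
n ∧ n = F ∧ F = F
((r ⊕ u) → (¬((¬n) ↔ (¬r)))) ⊕ (n ∧ n) = F ⊕ F = F
¬(((r ⊕ u) → (¬((¬n) ↔ (¬r)))) ⊕ (n ∧ n)) = T

T


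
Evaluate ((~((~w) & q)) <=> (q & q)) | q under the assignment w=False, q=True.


Substitute w=False, q=True:
~w = True
(~w) & q = True & True = True
~((~w) & q) = False
q & q = True & True = True
(~((~w) & q)) <=> (q & q) = False <=> True = False
((~((~w) & q)) <=> (q & q)) | q = False | True = True

True


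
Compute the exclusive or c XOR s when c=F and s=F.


Exclusive or is true when exactly one operand is true.
Substitute: c=F, s=F.
F XOR F evaluates to F.

F


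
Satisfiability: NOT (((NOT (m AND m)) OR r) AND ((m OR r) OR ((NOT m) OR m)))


Search for a satisfying assignment over {m, r}.
Try m=T, r=F: the formula evaluates to T.
A satisfying assignment exists.

Satisfiable.


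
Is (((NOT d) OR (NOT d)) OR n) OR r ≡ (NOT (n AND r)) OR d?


Compare truth tables:
d | n | r | φ | ψ
-----------------
F | F | F | T | T
T | F | F | F | T
F | T | F | T | T
T | T | F | T | T
F | F | T | T | T
T | F | T | T | T
F | T | T | T | F
T | T | T | T | T
They differ at row 2 (d=T, n=F, r=F): φ=F but ψ=T.

No, they are not logically equivalent.


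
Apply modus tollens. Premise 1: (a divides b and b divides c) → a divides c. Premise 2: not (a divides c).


Modus tollens: from (P → Q) and ¬Q, infer ¬P.
Q = 'a divides c' is denied; since P → Q, P must also fail.

Not ((a divides b and b divides c)).


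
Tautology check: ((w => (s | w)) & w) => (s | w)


Build the truth table over {s, w}:
s | w | φ
---------
False | False | True
True | False | True
False | True | True
True | True | True
Every row evaluates to true.

Yes, it is a tautology.


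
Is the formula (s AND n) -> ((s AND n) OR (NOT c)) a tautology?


Build the truth table over {c, n, s}:
c | n | s | φ
-------------
F | F | F | T
T | F | F | T
F | T | F | T
T | T | F | T
F | F | T | T
T | F | T | T
F | T | T | T
T | T | T | T
Every row evaluates to true.

Yes, it is a tautology.


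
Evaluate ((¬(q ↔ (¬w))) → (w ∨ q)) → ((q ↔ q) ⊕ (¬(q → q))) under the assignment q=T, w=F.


Substitute q=T, w=F:
¬w = T
q ↔ (¬w) = T ↔ T = T
¬(q ↔ (¬w)) = F
w ∨ q = F ∨ T = T
(¬(q ↔ (¬w))) → (w ∨ q) = F → T = T
q ↔ q = T ↔ T = T
q → q = T → T = T
¬(q → q) = F
(q ↔ q) ⊕ (¬(q → q)) = T ⊕ F = T
((¬(q ↔ (¬w))) → (w ∨ q)) → ((q ↔ q) ⊕ (¬(q → q))) = T → T = T

T


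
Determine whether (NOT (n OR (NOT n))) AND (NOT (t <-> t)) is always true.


Build the truth table over {n, t}:
n | t | φ
---------
F | F | F
T | F | F
F | T | F
T | T | F
Counterexample at row 1: with n=F, t=F, the formula is F.

No, it is not a tautology.


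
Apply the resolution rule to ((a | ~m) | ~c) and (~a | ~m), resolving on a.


The clauses contain complementary literals a and ~a.
Resolution eliminates this pair and disjoins the remaining literals (merging duplicates).

(~m | ~c)


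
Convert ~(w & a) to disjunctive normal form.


Step 1: Apply De Morgan: ¬(w ∧ a) = ¬w ∨ ¬a.

(~w) | (~a)


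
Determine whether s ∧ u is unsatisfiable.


Truth table over {s, u}:
s | u | φ
---------
F | F | F
T | F | F
F | T | F
T | T | T
Satisfying assignment at row 4: s=T, u=T gives T.

No, it is not a contradiction.


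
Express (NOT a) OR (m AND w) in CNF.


Step 1: Distribute ∨ over ∧: (¬a) ∨ (m ∧ w) = ((¬a) ∨ m) ∧ ((¬a) ∨ w).

((NOT a) OR m) AND ((NOT a) OR w)


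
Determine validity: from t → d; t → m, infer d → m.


This is (no valid rule). There exist truth assignments where the premises are all true but the conclusion is false.

Invalid.


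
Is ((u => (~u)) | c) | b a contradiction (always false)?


Truth table over {b, c, u}:
b | c | u | φ
-------------
False | False | False | True
True | False | False | True
False | True | False | True
True | True | False | True
False | False | True | False
True | False | True | True
False | True | True | True
True | True | True | True
Satisfying assignment at row 1: b=False, c=False, u=False gives True.

No, it is not a contradiction.


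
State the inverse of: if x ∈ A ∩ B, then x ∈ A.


The inverse of (P → Q) is (¬P → ¬Q). It is equivalent to the converse, not to the original.
Here P = 'x ∈ A ∩ B' and Q = 'x ∈ A'.

If not (x ∈ A ∩ B), then not (x ∈ A).


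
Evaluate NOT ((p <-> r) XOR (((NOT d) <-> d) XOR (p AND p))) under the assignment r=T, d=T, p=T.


Substitute r=T, d=T, p=T:
p <-> r = T <-> T = T
NOT d = F
(NOT d) <-> d = F <-> T = F
p AND p = T AND T = T
((NOT d) <-> d) XOR (p AND p) = F XOR T = T
(p <-> r) XOR (((NOT d) <-> d) XOR (p AND p)) = T XOR T = F
NOT ((p <-> r) XOR (((NOT d) <-> d) XOR (p AND p))) = T

T


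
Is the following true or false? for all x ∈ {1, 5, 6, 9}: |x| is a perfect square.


Evaluate the predicate on each element: 1:T, 5:F, 6:F, 9:T.
Counterexample x = 5 fails the predicate.

F


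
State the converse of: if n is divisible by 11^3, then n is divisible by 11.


The converse of (P → Q) is (Q → P). It is not in general equivalent to the original.
Here P = 'n is divisible by 11^3' and Q = 'n is divisible by 11'.

If n is divisible by 11, then n is divisible by 11^3.


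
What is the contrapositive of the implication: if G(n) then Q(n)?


The contrapositive of (P → Q) is (¬Q → ¬P); it is logically equivalent to the original.
Here P = 'G(n)' and Q = 'Q(n)'.

If not (Q(n)), then not (G(n)).


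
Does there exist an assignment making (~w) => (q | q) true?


Search for a satisfying assignment over {q, w}.
Try q=True, w=False: the formula evaluates to True.
A satisfying assignment exists.

Satisfiable.


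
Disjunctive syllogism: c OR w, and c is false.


Disjunctive syllogism: from (P ∨ Q) and ¬P, infer Q.
One disjunct, 'c', is ruled out; the other must hold.

w


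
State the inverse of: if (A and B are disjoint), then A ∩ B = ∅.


The inverse of (P → Q) is (¬P → ¬Q). It is equivalent to the converse, not to the original.
Here P = '(A and B are disjoint)' and Q = 'A ∩ B = ∅'.

If not ((A and B are disjoint)), then not (A ∩ B = ∅).


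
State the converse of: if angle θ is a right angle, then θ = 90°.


The converse of (P → Q) is (Q → P). It is not in general equivalent to the original.
Here P = 'angle θ is a right angle' and Q = 'θ = 90°'.

If θ = 90°, then angle θ is a right angle.


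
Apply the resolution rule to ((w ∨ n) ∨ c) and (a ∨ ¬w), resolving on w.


The clauses contain complementary literals w and ¬w.
Resolution eliminates this pair and disjoins the remaining literals (merging duplicates).

((n ∨ c) ∨ a)


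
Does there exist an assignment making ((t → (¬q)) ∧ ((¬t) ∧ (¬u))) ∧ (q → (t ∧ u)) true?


Search for a satisfying assignment over {q, t, u}.
Try q=F, t=F, u=F: the formula evaluates to T.
A satisfying assignment exists.

Satisfiable.


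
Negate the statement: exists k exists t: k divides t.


Negation flips each quantifier (∀↔∃) and negates the inner predicate.
¬(exists k exists t: φ) = forall k forall t: ¬φ.

forall k forall t: ~(k divides t)


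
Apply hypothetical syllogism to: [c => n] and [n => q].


Hypothetical syllogism: from (P → Q) and (Q → R), infer (P → R).
Chain the two implications through the shared middle term 'n'.

c => q


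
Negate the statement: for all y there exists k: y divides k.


Negation flips each quantifier (∀↔∃) and negates the inner predicate.
¬(for all y there exists k: φ) = there exists y for all k: ¬φ.

there exists y for all k: NOT(y divides k)


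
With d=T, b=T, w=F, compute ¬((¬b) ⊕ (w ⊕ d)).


Substitute d=T, b=T, w=F:
¬b = F
w ⊕ d = F ⊕ T = T
(¬b) ⊕ (w ⊕ d) = F ⊕ T = T
¬((¬b) ⊕ (w ⊕ d)) = F

F


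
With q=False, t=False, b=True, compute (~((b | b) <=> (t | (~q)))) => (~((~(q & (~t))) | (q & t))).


Substitute q=False, t=False, b=True:
… (earlier sub-steps elided)
t | (~q) = False | True = True
(b | b) <=> (t | (~q)) = True <=> True = True
~((b | b) <=> (t | (~q))) = False
~t = True
q & (~t) = False & True = False
~(q & (~t)) = True
q & t = False & False = False
(~(q & (~t))) | (q & t) = True | False = True
~((~(q & (~t))) | (q & t)) = False
(~((b | b) <=> (t | (~q)))) => (~((~(q & (~t))) | (q & t))) = False => False = True

True


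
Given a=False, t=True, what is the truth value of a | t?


Disjunction is false only when both operands are false.
Substitute: a=False, t=True.
False | True evaluates to True.

True


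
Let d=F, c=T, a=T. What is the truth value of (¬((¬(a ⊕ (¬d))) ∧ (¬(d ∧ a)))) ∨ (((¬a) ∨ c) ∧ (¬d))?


Substitute d=F, c=T, a=T:
… (earlier sub-steps elided)
¬(a ⊕ (¬d)) = T
d ∧ a = F ∧ T = F
¬(d ∧ a) = T
(¬(a ⊕ (¬d))) ∧ (¬(d ∧ a)) = T ∧ T = T
¬((¬(a ⊕ (¬d))) ∧ (¬(d ∧ a))) = F
¬a = F
(¬a) ∨ c = F ∨ T = T
¬d = T
((¬a) ∨ c) ∧ (¬d) = T ∧ T = T
(¬((¬(a ⊕ (¬d))) ∧ (¬(d ∧ a)))) ∨ (((¬a) ∨ c) ∧ (¬d)) = F ∨ T = T

T


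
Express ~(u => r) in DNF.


Step 1: Rewrite implication then negate: ¬(¬u ∨ r) = u ∧ ¬r.

u & (~r)


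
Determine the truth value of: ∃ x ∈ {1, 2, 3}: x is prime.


Evaluate the predicate on each element: 1:F, 2:T, 3:T.
Witness x = 2 satisfies the predicate.

T


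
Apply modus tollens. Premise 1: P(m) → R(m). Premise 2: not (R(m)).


Modus tollens: from (P → Q) and ¬Q, infer ¬P.
Q = 'R(m)' is denied; since P → Q, P must also fail.

Not (P(m)).


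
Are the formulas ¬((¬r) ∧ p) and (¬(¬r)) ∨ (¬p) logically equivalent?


Compare truth tables:
p | r | φ | ψ
-------------
F | F | T | T
T | F | F | F
F | T | T | T
T | T | T | T
The columns φ and ψ agree on every row.

Yes, they are logically equivalent.


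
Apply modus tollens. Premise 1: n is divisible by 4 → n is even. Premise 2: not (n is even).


Modus tollens: from (P → Q) and ¬Q, infer ¬P.
Q = 'n is even' is denied; since P → Q, P must also fail.

Not (n is divisible by 4).


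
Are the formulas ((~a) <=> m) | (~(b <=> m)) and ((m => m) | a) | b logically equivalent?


Compare truth tables:
a | b | m | φ | ψ
-----------------
False | False | False | False | True
True | False | False | True | True
False | True | False | True | True
True | True | False | True | True
False | False | True | True | True
True | False | True | True | True
False | True | True | True | True
True | True | True | False | True
They differ at row 1 (a=False, b=False, m=False): φ=False but ψ=True.

No, they are not logically equivalent.


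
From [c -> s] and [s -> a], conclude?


Hypothetical syllogism: from (P → Q) and (Q → R), infer (P → R).
Chain the two implications through the shared middle term 's'.

c -> a


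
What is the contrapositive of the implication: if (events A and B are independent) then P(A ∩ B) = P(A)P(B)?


The contrapositive of (P → Q) is (¬Q → ¬P); it is logically equivalent to the original.
Here P = '(events A and B are independent)' and Q = 'P(A ∩ B) = P(A)P(B)'.

If not (P(A ∩ B) = P(A)P(B)), then not ((events A and B are independent)).


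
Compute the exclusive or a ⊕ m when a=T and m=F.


Exclusive or is true when exactly one operand is true.
Substitute: a=T, m=F.
T ⊕ F evaluates to T.

T


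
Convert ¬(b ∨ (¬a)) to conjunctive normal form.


Step 1: Apply De Morgan: ¬(b ∨ (¬a)) = ¬b ∧ ¬(¬a).
Step 2: Eliminate any double negations (¬¬X = X).

(¬b) ∧ a


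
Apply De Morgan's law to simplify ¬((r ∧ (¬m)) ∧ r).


De Morgan: the negation of a conjunction is the disjunction of the negations.
Distribute ¬ across ∧, flipping it to ∨, and negate each literal.

((¬r) ∨ m) ∨ (¬r)


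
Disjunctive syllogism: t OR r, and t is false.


Disjunctive syllogism: from (P ∨ Q) and ¬P, infer Q.
One disjunct, 't', is ruled out; the other must hold.

r


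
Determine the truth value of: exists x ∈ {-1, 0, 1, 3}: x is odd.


Evaluate the predicate on each element: -1:True, 0:False, 1:True, 3:True.
Witness x = -1 satisfies the predicate.

True


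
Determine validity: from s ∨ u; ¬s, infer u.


This matches the form of disjunctive syllogism: the conclusion follows in every model of the premises.

Valid.


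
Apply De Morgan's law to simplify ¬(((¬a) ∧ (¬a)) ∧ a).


De Morgan: the negation of a conjunction is the disjunction of the negations.
Distribute ¬ across ∧, flipping it to ∨, and negate each literal.

(a ∨ a) ∨ (¬a)


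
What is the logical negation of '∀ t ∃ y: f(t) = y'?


Negation flips each quantifier (∀↔∃) and negates the inner predicate.
¬(∀ t ∃ y: φ) = ∃ t ∀ y: ¬φ.

∃ t ∀ y: ¬(f(t) = y)


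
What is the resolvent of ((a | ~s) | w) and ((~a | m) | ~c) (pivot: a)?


The clauses contain complementary literals a and ~a.
Resolution eliminates this pair and disjoins the remaining literals (merging duplicates).

(((~s | w) | m) | ~c)


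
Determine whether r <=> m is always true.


Build the truth table over {m, r}:
m | r | φ
---------
False | False | True
True | False | False
False | True | False
True | True | True
Counterexample at row 2: with m=True, r=False, the formula is False.

No, it is not a tautology.


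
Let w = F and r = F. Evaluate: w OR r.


Disjunction is false only when both operands are false.
Substitute: w=F, r=F.
F OR F evaluates to F.

F


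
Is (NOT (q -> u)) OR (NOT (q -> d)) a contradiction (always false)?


Truth table over {d, q, u}:
d | q | u | φ
-------------
F | F | F | F
T | F | F | F
F | T | F | T
T | T | F | T
F | F | T | F
T | F | T | F
F | T | T | T
T | T | T | F
Satisfying assignment at row 3: d=F, q=T, u=F gives T.

No, it is not a contradiction.


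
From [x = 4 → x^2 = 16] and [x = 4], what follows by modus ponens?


Modus ponens: from (P → Q) and P, infer Q.
P = 'x = 4' is asserted, and P → Q holds, so Q follows.

x^2 = 16.


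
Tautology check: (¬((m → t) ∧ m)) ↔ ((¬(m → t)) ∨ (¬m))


Build the truth table over {m, t}:
m | t | φ
---------
F | F | T
T | F | T
F | T | T
T | T | T
Every row evaluates to true.

Yes, it is a tautology.


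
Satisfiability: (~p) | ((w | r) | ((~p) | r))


Search for a satisfying assignment over {p, r, w}.
Try p=False, r=False, w=False: the formula evaluates to True.
A satisfying assignment exists.

Satisfiable.


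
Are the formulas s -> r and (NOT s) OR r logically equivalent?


Compare truth tables:
r | s | φ | ψ
-------------
F | F | T | T
T | F | T | T
F | T | F | F
T | T | T | T
The columns φ and ψ agree on every row.

Yes, they are logically equivalent.


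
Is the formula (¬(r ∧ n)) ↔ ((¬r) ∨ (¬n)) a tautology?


Build the truth table over {n, r}:
n | r | φ
---------
F | F | T
T | F | T
F | T | T
T | T | T
Every row evaluates to true.

Yes, it is a tautology.


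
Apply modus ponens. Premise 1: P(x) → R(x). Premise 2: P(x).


Modus ponens: from (P → Q) and P, infer Q.
P = 'P(x)' is asserted, and P → Q holds, so Q follows.

R(x).


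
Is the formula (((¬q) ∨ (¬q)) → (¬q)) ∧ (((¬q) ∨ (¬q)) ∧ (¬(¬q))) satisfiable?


Check all 2 assignments over {q}:
q | φ
-----
F | F
T | F
No assignment makes the formula true.

Unsatisfiable.


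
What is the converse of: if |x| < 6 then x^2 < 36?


The converse of (P → Q) is (Q → P). It is not in general equivalent to the original.
Here P = '|x| < 6' and Q = 'x^2 < 36'.

If x^2 < 36, then |x| < 6.


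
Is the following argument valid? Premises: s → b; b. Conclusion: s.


This is affirming the consequent (fallacy). There exist truth assignments where the premises are all true but the conclusion is false.

Invalid.


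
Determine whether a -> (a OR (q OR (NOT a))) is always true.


Build the truth table over {a, q}:
a | q | φ
---------
F | F | T
T | F | T
F | T | T
T | T | T
Every row evaluates to true.

Yes, it is a tautology.


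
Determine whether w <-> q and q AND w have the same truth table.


Compare truth tables:
q | w | φ | ψ
-------------
F | F | T | F
T | F | F | F
F | T | F | F
T | T | T | T
They differ at row 1 (q=F, w=F): φ=T but ψ=F.

No, they are not logically equivalent.


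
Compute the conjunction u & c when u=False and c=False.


Conjunction is true only when both operands are true.
Substitute: u=False, c=False.
False & False evaluates to False.

False


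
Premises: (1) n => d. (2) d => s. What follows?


Hypothetical syllogism: from (P → Q) and (Q → R), infer (P → R).
Chain the two implications through the shared middle term 'd'.

n => s


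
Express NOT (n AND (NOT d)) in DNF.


Step 1: Apply De Morgan: ¬(n ∧ (¬d)) = ¬n ∨ ¬(¬d).
Step 2: Eliminate any double negations (¬¬X = X).

(NOT n) OR d


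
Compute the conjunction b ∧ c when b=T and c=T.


Conjunction is true only when both operands are true.
Substitute: b=T, c=T.
T ∧ T evaluates to T.

T


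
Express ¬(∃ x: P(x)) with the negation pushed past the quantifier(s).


¬(∀ x: φ) = ∃ x: ¬φ, and ¬(∃ x: φ) = ∀ x: ¬φ.
Apply to the existential statement.

∀ x: ¬(P(x))


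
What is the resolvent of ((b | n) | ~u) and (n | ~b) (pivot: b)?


The clauses contain complementary literals b and ~b.
Resolution eliminates this pair and disjoins the remaining literals (merging duplicates).

(n | ~u)


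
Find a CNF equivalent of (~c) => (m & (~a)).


Step 1: Rewrite (¬c) → (m ∧ (¬a)) as ¬(¬c) ∨ (m ∧ (¬a)).
Step 2: Distribute ∨ over ∧.
Step 3: Eliminate any double negations (¬¬X = X).

(c | m) & (c | (~a))


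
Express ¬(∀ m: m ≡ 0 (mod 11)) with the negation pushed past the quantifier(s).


¬(∀ x: φ) = ∃ x: ¬φ, and ¬(∃ x: φ) = ∀ x: ¬φ.
Apply to the universal statement.

∃ m: ¬(m ≡ 0 (mod 11))


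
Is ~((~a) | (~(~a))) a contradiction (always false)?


Truth table over {a}:
a | φ
-----
False | False
True | False
Every row is false.

Yes, it is a contradiction.


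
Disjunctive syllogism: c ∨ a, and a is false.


Disjunctive syllogism: from (P ∨ Q) and ¬P, infer Q.
One disjunct, 'a', is ruled out; the other must hold.

c


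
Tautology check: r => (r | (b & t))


Build the truth table over {b, r, t}:
b | r | t | φ
-------------
False | False | False | True
True | False | False | True
False | True | False | True
True | True | False | True
False | False | True | True
True | False | True | True
False | True | True | True
True | True | True | True
Every row evaluates to true.

Yes, it is a tautology.


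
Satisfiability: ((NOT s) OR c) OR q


Search for a satisfying assignment over {c, q, s}.
Try c=F, q=F, s=F: the formula evaluates to T.
A satisfying assignment exists.

Satisfiable.


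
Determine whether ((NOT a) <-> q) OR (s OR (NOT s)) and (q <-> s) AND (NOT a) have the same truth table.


Compare truth tables:
a | q | s | φ | ψ
-----------------
F | F | F | T | T
T | F | F | T | F
F | T | F | T | F
T | T | F | T | F
F | F | T | T | F
T | F | T | T | F
F | T | T | T | T
T | T | T | T | F
They differ at row 2 (a=T, q=F, s=F): φ=T but ψ=F.

No, they are not logically equivalent.


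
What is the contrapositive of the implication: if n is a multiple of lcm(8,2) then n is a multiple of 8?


The contrapositive of (P → Q) is (¬Q → ¬P); it is logically equivalent to the original.
Here P = 'n is a multiple of lcm(8,2)' and Q = 'n is a multiple of 8'.

If not (n is a multiple of 8), then not (n is a multiple of lcm(8,2)).


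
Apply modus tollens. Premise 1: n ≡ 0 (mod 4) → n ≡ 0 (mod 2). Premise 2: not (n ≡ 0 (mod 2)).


Modus tollens: from (P → Q) and ¬Q, infer ¬P.
Q = 'n ≡ 0 (mod 2)' is denied; since P → Q, P must also fail.

Not (n ≡ 0 (mod 4)).


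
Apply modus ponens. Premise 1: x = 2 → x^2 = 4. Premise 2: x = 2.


Modus ponens: from (P → Q) and P, infer Q.
P = 'x = 2' is asserted, and P → Q holds, so Q follows.

x^2 = 4.


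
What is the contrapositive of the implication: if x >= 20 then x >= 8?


The contrapositive of (P → Q) is (¬Q → ¬P); it is logically equivalent to the original.
Here P = 'x >= 20' and Q = 'x >= 8'.

If not (x >= 8), then not (x >= 20).


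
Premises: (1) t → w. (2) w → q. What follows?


Hypothetical syllogism: from (P → Q) and (Q → R), infer (P → R).
Chain the two implications through the shared middle term 'w'.

t → q


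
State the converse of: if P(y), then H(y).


The converse of (P → Q) is (Q → P). It is not in general equivalent to the original.
Here P = 'P(y)' and Q = 'H(y)'.

If H(y), then P(y).


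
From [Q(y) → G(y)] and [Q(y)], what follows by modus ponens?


Modus ponens: from (P → Q) and P, infer Q.
P = 'Q(y)' is asserted, and P → Q holds, so Q follows.

G(y).


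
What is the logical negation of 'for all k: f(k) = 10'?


¬(for all x: φ) = there exists x: ¬φ, and ¬(there exists x: φ) = for all x: ¬φ.
Apply to the universal statement.

there exists k: NOT(f(k) = 10)


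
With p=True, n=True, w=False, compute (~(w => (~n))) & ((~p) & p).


Substitute p=True, n=True, w=False:
~n = False
w => (~n) = False => False = True
~(w => (~n)) = False
~p = False
(~p) & p = False & True = False
(~(w => (~n))) & ((~p) & p) = False & False = False

False
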